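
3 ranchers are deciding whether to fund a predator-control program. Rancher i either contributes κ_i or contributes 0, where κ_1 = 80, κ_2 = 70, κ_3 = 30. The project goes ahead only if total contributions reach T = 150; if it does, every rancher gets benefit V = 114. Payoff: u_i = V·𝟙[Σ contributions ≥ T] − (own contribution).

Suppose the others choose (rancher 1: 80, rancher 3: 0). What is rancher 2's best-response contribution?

70

Others' total = 80. Contributing 70 brings total to 150 ≥ 150: gain V − κ_2 = 44.
Best response: 70.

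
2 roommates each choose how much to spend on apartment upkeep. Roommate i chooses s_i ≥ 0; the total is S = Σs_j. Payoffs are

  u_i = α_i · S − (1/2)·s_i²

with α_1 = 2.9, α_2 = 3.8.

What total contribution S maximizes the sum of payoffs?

13.4

Planner FOC: ∂(Σu_j)/∂s_i = (Σα_j) − s_i = 0, so s_i^SO = Σα_j = 6.7 for every i; S^SO = 13.4.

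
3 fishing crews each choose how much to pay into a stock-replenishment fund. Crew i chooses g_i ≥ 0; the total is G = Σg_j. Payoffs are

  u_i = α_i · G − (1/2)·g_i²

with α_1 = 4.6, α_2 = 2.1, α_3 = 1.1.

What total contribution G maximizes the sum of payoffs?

23.4

Planner FOC: ∂(Σu_j)/∂g_i = (Σα_j) − g_i = 0, so g_i^SO = Σα_j = 7.8 for every i; G^SO = 23.4.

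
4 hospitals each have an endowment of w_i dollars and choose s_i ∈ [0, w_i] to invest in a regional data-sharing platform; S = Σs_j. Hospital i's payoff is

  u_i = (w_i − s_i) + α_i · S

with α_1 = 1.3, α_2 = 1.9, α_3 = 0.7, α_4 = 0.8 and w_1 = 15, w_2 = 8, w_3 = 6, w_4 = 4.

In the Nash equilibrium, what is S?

23

∂u_i/∂s_i = α_i − 1, so hospital i contributes w_i if α_i > 1, else 0.
α_i > 1 for i ∈ {1, 2}; NE contributions (15, 8, 0, 0), S = 23.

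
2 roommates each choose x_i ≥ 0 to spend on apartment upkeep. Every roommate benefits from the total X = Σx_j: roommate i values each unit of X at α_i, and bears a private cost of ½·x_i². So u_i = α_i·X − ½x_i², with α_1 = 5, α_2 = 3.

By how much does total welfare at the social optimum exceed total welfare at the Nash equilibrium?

17

Roommate i's FOC: ∂u_i/∂x_i = α_i − x_i = 0, so x_i* = α_i.
NE contributions = (5, 3); X = 8.
W^NE = (Σα)·X − ½Σα_i² = 8² − ½·34 = 47.
Planner sets x_i = Σα_j = 8 for every i, so X^SO = 2·8 = 16.
W^SO = (Σα)·X^SO − ½·2·(Σα)² = (2/2)·8² = 64.
Deadweight loss = W^SO − W^NE = 17.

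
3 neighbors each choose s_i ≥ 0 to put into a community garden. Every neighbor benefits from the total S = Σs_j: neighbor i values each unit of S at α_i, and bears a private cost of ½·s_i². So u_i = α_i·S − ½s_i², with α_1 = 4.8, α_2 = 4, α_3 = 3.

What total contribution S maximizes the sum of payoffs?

Planner FOC: ∂(Σu_j)/∂s_i = (Σα_j) − s_i = 0, so s_i^SO = Σα_j = 11.8 for every i; S^SO = 35.4.

35.4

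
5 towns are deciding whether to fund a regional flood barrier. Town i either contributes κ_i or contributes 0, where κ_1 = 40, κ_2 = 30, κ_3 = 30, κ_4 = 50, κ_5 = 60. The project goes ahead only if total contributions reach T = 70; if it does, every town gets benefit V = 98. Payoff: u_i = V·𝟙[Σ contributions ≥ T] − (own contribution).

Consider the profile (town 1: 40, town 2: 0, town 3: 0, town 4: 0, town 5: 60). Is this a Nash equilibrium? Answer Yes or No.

Yes

Total = 100 ≥ 70: provided.
Town 1 (pledges 40, payoff 58): dropping to 0 → total 60, payoff 0. No gain.
Town 2 (pledges 0, payoff 98): pledging 30 → total 130, payoff 68. No gain.
Town 3 (pledges 0, payoff 98): pledging 30 → total 130, payoff 68. No gain.
Town 4 (pledges 0, payoff 98): pledging 50 → total 150, payoff 48. No gain.
Town 5 (pledges 60, payoff 38): dropping to 0 → total 40, payoff 0. No gain.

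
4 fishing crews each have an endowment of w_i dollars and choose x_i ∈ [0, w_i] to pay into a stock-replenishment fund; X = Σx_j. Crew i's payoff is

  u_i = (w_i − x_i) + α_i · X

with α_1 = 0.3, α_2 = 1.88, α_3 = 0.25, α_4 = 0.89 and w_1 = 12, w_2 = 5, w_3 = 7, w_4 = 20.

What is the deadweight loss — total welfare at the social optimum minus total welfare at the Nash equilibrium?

90.48

∂u_i/∂x_i = α_i − 1, so crew i contributes w_i if α_i > 1, else 0.
α_i > 1 for i ∈ {2}; NE contributions (0, 5, 0, 0), X = 5.
W^NE = Σw_i − X^NE + (Σα_i)·X^NE = 44 + 2.32·5 = 55.6.
Planner: ∂(Σu_j)/∂x_i = Σα_j − 1 = 2.32 > 0, so everyone contributes w_i; X^SO = 44, W^SO = 44 + 2.32·44 = 146.08.
Deadweight loss = 90.48.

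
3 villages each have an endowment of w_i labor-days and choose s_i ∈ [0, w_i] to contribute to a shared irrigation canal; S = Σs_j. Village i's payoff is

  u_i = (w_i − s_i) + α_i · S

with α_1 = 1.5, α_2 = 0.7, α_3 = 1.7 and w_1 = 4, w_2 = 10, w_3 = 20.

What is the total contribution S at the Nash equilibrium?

∂u_i/∂s_i = α_i − 1, so village i contributes w_i if α_i > 1, else 0.
α_i > 1 for i ∈ {1, 3}; NE contributions (4, 0, 20), S = 24.

24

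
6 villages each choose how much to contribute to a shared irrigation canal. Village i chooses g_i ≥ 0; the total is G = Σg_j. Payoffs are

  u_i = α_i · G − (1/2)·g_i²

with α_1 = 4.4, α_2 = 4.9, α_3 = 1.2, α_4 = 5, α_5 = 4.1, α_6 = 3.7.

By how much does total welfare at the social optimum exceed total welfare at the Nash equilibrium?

1135.935

Village i's FOC: ∂u_i/∂g_i = α_i − g_i = 0, so g_i* = α_i.
NE contributions = (4.4, 4.9, 1.2, 5, 4.1, 3.7); G = 23.3.
W^NE = (Σα)·G − ½Σα_i² = 23.3² − ½·100.31 = 492.735.
Planner sets g_i = Σα_j = 23.3 for every i, so G^SO = 6·23.3 = 139.8.
W^SO = (Σα)·G^SO − ½·6·(Σα)² = (6/2)·23.3² = 1628.67.
Deadweight loss = W^SO − W^NE = 1135.935.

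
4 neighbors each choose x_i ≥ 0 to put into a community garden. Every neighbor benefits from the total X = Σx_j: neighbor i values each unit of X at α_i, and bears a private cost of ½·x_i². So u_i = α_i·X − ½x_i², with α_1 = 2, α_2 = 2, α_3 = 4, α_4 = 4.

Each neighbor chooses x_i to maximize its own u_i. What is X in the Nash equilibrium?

Neighbor i's FOC: ∂u_i/∂x_i = α_i − x_i = 0, so x_i* = α_i.
NE contributions = (2, 2, 4, 4); X = 12.

12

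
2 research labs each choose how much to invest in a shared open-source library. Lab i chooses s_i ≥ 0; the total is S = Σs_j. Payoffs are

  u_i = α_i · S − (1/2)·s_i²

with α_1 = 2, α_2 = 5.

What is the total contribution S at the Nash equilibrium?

7

Lab i's FOC: ∂u_i/∂s_i = α_i − s_i = 0, so s_i* = α_i.
NE contributions = (2, 5); S = 7.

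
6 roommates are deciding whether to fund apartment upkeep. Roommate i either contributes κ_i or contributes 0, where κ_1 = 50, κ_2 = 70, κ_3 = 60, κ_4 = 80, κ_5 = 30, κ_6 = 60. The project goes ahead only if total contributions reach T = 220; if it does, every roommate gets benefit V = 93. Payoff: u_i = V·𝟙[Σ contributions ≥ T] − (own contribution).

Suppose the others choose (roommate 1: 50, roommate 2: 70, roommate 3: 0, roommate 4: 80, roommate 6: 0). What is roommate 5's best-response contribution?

30

Others' total = 200. Contributing 30 brings total to 230 ≥ 220: gain V − κ_5 = 63.
Best response: 30.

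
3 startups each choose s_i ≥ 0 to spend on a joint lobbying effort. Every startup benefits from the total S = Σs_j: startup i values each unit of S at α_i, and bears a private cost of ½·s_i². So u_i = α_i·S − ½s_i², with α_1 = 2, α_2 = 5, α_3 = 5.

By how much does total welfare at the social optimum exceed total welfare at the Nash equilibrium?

99

Startup i's FOC: ∂u_i/∂s_i = α_i − s_i = 0, so s_i* = α_i.
NE contributions = (2, 5, 5); S = 12.
W^NE = (Σα)·S − ½Σα_i² = 12² − ½·54 = 117.
Planner sets s_i = Σα_j = 12 for every i, so S^SO = 3·12 = 36.
W^SO = (Σα)·S^SO − ½·3·(Σα)² = (3/2)·12² = 216.
Deadweight loss = W^SO − W^NE = 99.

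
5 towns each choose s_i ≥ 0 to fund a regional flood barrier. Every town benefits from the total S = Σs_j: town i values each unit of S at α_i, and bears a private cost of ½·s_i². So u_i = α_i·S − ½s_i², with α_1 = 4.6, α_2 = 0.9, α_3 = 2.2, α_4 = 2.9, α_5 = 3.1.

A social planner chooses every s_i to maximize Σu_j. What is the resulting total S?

68.5

Planner FOC: ∂(Σu_j)/∂s_i = (Σα_j) − s_i = 0, so s_i^SO = Σα_j = 13.7 for every i; S^SO = 68.5.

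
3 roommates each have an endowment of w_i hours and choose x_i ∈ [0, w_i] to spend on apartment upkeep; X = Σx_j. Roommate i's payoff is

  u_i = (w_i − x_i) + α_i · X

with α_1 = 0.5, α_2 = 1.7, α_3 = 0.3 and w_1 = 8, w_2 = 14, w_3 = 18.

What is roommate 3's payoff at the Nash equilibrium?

22.2

∂u_i/∂x_i = α_i − 1, so roommate i contributes w_i if α_i > 1, else 0.
α_i > 1 for i ∈ {2}; NE contributions (0, 14, 0), X = 14.
u_3 = (18 − 0) + 0.3·14 = 22.2.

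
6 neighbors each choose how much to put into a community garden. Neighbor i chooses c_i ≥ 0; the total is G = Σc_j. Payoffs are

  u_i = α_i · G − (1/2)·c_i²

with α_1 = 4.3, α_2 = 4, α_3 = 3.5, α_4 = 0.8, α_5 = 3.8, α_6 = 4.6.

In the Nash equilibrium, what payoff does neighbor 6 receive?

86.02

Neighbor i's FOC: ∂u_i/∂c_i = α_i − c_i = 0, so c_i* = α_i.
NE contributions = (4.3, 4, 3.5, 0.8, 3.8, 4.6); G = 21.
u_6 = α_6·G − ½·(c_6)² = 4.6·21 − ½·4.6² = 86.02.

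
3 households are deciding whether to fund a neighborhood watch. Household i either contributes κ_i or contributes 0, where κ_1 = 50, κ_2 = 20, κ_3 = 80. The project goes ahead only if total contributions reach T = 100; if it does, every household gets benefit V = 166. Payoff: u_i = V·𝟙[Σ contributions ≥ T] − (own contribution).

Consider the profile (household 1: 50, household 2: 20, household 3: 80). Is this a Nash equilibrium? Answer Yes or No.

Total = 150 ≥ 100: provided.
Household 1 (pledges 50, payoff 116): dropping to 0 → total 100, payoff 166. Profitable deviation.

No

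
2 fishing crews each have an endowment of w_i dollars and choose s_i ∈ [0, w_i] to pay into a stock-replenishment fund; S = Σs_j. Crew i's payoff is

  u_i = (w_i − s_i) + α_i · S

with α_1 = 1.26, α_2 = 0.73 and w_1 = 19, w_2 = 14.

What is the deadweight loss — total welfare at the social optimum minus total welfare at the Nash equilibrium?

∂u_i/∂s_i = α_i − 1, so crew i contributes w_i if α_i > 1, else 0.
α_i > 1 for i ∈ {1}; NE contributions (19, 0), S = 19.
W^NE = Σw_i − S^NE + (Σα_i)·S^NE = 33 + 0.99·19 = 51.81.
Planner: ∂(Σu_j)/∂s_i = Σα_j − 1 = 0.99 > 0, so everyone contributes w_i; S^SO = 33, W^SO = 33 + 0.99·33 = 65.67.
Deadweight loss = 13.86.

13.86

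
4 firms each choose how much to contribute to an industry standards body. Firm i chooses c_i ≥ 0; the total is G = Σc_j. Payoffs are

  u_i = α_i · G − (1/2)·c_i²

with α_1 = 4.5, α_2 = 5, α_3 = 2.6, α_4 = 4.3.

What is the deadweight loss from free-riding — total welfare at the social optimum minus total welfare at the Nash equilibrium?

Firm i's FOC: ∂u_i/∂c_i = α_i − c_i = 0, so c_i* = α_i.
NE contributions = (4.5, 5, 2.6, 4.3); G = 16.4.
W^NE = (Σα)·G − ½Σα_i² = 16.4² − ½·70.5 = 233.71.
Planner sets c_i = Σα_j = 16.4 for every i, so G^SO = 4·16.4 = 65.6.
W^SO = (Σα)·G^SO − ½·4·(Σα)² = (4/2)·16.4² = 537.92.
Deadweight loss = W^SO − W^NE = 304.21.

304.21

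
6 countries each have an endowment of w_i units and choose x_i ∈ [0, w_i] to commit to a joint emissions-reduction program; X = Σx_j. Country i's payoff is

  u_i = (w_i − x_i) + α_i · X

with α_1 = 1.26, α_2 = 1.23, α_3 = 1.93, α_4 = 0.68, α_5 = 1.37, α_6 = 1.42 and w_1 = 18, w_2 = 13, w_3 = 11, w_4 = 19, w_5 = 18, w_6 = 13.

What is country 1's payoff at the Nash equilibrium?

91.98

∂u_i/∂x_i = α_i − 1, so country i contributes w_i if α_i > 1, else 0.
α_i > 1 for i ∈ {1, 2, 3, 5, 6}; NE contributions (18, 13, 11, 0, 18, 13), X = 73.
u_1 = (18 − 18) + 1.26·73 = 91.98.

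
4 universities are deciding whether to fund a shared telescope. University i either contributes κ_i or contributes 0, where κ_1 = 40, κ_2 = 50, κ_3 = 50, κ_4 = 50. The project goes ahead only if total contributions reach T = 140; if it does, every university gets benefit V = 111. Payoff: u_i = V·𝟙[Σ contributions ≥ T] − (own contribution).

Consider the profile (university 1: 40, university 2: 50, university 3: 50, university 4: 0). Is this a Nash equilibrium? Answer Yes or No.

Total = 140 ≥ 140: provided.
University 1 (pledges 40, payoff 71): dropping to 0 → total 100, payoff 0. No gain.
University 2 (pledges 50, payoff 61): dropping to 0 → total 90, payoff 0. No gain.
University 3 (pledges 50, payoff 61): dropping to 0 → total 90, payoff 0. No gain.
University 4 (pledges 0, payoff 111): pledging 50 → total 190, payoff 61. No gain.

Yes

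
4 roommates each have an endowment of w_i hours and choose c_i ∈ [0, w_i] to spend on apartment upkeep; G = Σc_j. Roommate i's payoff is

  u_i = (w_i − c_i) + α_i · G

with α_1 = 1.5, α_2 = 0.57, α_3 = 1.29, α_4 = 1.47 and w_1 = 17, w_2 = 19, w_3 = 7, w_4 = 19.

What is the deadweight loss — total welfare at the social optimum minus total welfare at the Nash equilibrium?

∂u_i/∂c_i = α_i − 1, so roommate i contributes w_i if α_i > 1, else 0.
α_i > 1 for i ∈ {1, 3, 4}; NE contributions (17, 0, 7, 19), G = 43.
W^NE = Σw_i − G^NE + (Σα_i)·G^NE = 62 + 3.83·43 = 226.69.
Planner: ∂(Σu_j)/∂c_i = Σα_j − 1 = 3.83 > 0, so everyone contributes w_i; G^SO = 62, W^SO = 62 + 3.83·62 = 299.46.
Deadweight loss = 72.77.

72.77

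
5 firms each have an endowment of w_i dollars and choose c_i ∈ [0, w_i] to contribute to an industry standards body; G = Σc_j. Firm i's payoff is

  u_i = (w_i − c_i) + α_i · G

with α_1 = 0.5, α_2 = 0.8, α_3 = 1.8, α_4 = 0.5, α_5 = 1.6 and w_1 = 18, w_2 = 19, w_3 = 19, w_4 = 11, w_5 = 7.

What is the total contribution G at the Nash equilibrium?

∂u_i/∂c_i = α_i − 1, so firm i contributes w_i if α_i > 1, else 0.
α_i > 1 for i ∈ {3, 5}; NE contributions (0, 0, 19, 0, 7), G = 26.

26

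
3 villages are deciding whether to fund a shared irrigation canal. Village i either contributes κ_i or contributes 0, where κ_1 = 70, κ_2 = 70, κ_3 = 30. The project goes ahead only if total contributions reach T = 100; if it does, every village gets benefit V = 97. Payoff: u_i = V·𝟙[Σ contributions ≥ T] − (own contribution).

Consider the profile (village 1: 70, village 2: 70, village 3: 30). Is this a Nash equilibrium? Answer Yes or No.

Total = 170 ≥ 100: provided.
Village 1 (pledges 70, payoff 27): dropping to 0 → total 100, payoff 97. Profitable deviation.

No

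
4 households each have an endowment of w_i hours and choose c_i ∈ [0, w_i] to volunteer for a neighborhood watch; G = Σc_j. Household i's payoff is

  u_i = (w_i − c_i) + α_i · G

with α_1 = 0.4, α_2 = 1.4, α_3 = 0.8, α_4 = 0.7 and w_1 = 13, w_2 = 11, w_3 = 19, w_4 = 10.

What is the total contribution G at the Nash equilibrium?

∂u_i/∂c_i = α_i − 1, so household i contributes w_i if α_i > 1, else 0.
α_i > 1 for i ∈ {2}; NE contributions (0, 11, 0, 0), G = 11.

11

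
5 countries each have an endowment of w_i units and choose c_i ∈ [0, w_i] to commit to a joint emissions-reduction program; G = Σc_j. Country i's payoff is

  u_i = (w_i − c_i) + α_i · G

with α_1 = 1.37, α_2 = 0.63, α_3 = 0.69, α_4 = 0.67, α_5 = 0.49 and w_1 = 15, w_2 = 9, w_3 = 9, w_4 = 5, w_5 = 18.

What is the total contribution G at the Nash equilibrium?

∂u_i/∂c_i = α_i − 1, so country i contributes w_i if α_i > 1, else 0.
α_i > 1 for i ∈ {1}; NE contributions (15, 0, 0, 0, 0), G = 15.

15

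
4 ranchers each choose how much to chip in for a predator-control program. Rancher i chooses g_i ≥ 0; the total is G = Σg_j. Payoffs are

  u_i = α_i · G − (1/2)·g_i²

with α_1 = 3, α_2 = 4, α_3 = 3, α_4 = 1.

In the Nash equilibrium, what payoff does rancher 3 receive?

28.5

Rancher i's FOC: ∂u_i/∂g_i = α_i − g_i = 0, so g_i* = α_i.
NE contributions = (3, 4, 3, 1); G = 11.
u_3 = α_3·G − ½·(g_3)² = 3·11 − ½·3² = 28.5.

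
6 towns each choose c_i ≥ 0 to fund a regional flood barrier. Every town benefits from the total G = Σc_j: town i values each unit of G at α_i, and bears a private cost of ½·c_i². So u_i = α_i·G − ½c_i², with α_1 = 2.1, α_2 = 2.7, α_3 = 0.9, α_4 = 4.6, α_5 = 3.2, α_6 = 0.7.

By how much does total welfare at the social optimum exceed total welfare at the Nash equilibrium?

Town i's FOC: ∂u_i/∂c_i = α_i − c_i = 0, so c_i* = α_i.
NE contributions = (2.1, 2.7, 0.9, 4.6, 3.2, 0.7); G = 14.2.
W^NE = (Σα)·G − ½Σα_i² = 14.2² − ½·44.4 = 179.44.
Planner sets c_i = Σα_j = 14.2 for every i, so G^SO = 6·14.2 = 85.2.
W^SO = (Σα)·G^SO − ½·6·(Σα)² = (6/2)·14.2² = 604.92.
Deadweight loss = W^SO − W^NE = 425.48.

425.48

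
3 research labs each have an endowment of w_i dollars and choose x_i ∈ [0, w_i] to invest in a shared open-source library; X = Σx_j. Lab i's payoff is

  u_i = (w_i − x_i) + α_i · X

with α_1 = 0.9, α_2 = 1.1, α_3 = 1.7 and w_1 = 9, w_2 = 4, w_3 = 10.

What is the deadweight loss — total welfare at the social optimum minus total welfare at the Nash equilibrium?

24.3

∂u_i/∂x_i = α_i − 1, so lab i contributes w_i if α_i > 1, else 0.
α_i > 1 for i ∈ {2, 3}; NE contributions (0, 4, 10), X = 14.
W^NE = Σw_i − X^NE + (Σα_i)·X^NE = 23 + 2.7·14 = 60.8.
Planner: ∂(Σu_j)/∂x_i = Σα_j − 1 = 2.7 > 0, so everyone contributes w_i; X^SO = 23, W^SO = 23 + 2.7·23 = 85.1.
Deadweight loss = 24.3.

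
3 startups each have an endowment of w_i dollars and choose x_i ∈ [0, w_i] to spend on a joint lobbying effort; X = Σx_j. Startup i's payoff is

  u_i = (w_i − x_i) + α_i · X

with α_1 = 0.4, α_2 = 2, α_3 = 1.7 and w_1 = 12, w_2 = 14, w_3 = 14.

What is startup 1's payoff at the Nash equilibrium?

∂u_i/∂x_i = α_i − 1, so startup i contributes w_i if α_i > 1, else 0.
α_i > 1 for i ∈ {2, 3}; NE contributions (0, 14, 14), X = 28.
u_1 = (12 − 0) + 0.4·28 = 23.2.

23.2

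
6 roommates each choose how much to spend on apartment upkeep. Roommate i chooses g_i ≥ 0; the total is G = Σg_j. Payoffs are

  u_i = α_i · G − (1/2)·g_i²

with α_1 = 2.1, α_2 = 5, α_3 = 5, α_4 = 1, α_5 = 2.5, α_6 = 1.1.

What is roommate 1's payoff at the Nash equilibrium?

Roommate i's FOC: ∂u_i/∂g_i = α_i − g_i = 0, so g_i* = α_i.
NE contributions = (2.1, 5, 5, 1, 2.5, 1.1); G = 16.7.
u_1 = α_1·G − ½·(g_1)² = 2.1·16.7 − ½·2.1² = 32.865.

32.865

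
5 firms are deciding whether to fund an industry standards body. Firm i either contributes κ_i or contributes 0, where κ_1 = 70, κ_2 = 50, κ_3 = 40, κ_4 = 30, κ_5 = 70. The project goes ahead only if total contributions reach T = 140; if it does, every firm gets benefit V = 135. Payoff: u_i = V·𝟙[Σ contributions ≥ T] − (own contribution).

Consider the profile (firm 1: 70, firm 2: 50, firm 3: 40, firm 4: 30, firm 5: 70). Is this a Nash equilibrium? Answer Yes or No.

Total = 260 ≥ 140: provided.
Firm 1 (pledges 70, payoff 65): dropping to 0 → total 190, payoff 135. Profitable deviation.

No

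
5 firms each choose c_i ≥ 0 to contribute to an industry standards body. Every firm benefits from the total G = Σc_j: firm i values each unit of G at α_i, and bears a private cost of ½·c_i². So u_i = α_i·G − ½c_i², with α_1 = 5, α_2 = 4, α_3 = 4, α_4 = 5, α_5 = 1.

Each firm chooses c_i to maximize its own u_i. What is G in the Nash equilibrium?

19

Firm i's FOC: ∂u_i/∂c_i = α_i − c_i = 0, so c_i* = α_i.
NE contributions = (5, 4, 4, 5, 1); G = 19.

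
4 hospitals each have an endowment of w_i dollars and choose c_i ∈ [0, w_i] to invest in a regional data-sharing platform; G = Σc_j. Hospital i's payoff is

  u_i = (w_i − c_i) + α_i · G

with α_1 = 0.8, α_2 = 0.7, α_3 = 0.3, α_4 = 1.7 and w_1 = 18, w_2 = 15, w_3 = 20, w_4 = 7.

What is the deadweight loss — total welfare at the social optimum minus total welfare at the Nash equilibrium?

∂u_i/∂c_i = α_i − 1, so hospital i contributes w_i if α_i > 1, else 0.
α_i > 1 for i ∈ {4}; NE contributions (0, 0, 0, 7), G = 7.
W^NE = Σw_i − G^NE + (Σα_i)·G^NE = 60 + 2.5·7 = 77.5.
Planner: ∂(Σu_j)/∂c_i = Σα_j − 1 = 2.5 > 0, so everyone contributes w_i; G^SO = 60, W^SO = 60 + 2.5·60 = 210.
Deadweight loss = 132.5.

132.5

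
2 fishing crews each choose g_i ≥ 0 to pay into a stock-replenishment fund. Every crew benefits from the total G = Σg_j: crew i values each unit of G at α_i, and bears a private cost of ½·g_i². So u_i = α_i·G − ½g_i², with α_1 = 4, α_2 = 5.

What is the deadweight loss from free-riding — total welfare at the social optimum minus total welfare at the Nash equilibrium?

Crew i's FOC: ∂u_i/∂g_i = α_i − g_i = 0, so g_i* = α_i.
NE contributions = (4, 5); G = 9.
W^NE = (Σα)·G − ½Σα_i² = 9² − ½·41 = 60.5.
Planner sets g_i = Σα_j = 9 for every i, so G^SO = 2·9 = 18.
W^SO = (Σα)·G^SO − ½·2·(Σα)² = (2/2)·9² = 81.
Deadweight loss = W^SO − W^NE = 20.5.

20.5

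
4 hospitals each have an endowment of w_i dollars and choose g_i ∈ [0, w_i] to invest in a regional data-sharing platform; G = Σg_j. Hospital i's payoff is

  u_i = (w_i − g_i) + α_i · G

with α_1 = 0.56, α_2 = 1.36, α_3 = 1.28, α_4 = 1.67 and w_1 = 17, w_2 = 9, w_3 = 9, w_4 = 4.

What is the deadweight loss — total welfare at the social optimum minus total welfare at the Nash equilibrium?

65.79

∂u_i/∂g_i = α_i − 1, so hospital i contributes w_i if α_i > 1, else 0.
α_i > 1 for i ∈ {2, 3, 4}; NE contributions (0, 9, 9, 4), G = 22.
W^NE = Σw_i − G^NE + (Σα_i)·G^NE = 39 + 3.87·22 = 124.14.
Planner: ∂(Σu_j)/∂g_i = Σα_j − 1 = 3.87 > 0, so everyone contributes w_i; G^SO = 39, W^SO = 39 + 3.87·39 = 189.93.
Deadweight loss = 65.79.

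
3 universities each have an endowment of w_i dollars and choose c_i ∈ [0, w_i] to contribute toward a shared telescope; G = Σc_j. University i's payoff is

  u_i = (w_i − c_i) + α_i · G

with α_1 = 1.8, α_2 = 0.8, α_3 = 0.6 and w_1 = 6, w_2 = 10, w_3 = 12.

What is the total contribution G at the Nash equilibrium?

6

∂u_i/∂c_i = α_i − 1, so university i contributes w_i if α_i > 1, else 0.
α_i > 1 for i ∈ {1}; NE contributions (6, 0, 0), G = 6.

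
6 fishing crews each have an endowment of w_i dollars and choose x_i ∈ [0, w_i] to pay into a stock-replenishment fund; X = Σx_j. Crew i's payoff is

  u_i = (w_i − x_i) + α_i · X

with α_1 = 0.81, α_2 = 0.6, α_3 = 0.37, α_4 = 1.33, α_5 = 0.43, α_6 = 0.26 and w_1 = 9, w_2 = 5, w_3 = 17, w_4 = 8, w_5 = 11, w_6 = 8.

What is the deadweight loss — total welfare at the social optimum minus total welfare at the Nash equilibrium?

∂u_i/∂x_i = α_i − 1, so crew i contributes w_i if α_i > 1, else 0.
α_i > 1 for i ∈ {4}; NE contributions (0, 0, 0, 8, 0, 0), X = 8.
W^NE = Σw_i − X^NE + (Σα_i)·X^NE = 58 + 2.8·8 = 80.4.
Planner: ∂(Σu_j)/∂x_i = Σα_j − 1 = 2.8 > 0, so everyone contributes w_i; X^SO = 58, W^SO = 58 + 2.8·58 = 220.4.
Deadweight loss = 140.

140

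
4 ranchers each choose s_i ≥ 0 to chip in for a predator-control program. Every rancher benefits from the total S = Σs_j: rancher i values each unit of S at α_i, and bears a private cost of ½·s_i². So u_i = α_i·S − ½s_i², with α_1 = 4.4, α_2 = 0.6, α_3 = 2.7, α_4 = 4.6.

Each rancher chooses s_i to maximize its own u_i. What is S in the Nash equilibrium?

12.3

Rancher i's FOC: ∂u_i/∂s_i = α_i − s_i = 0, so s_i* = α_i.
NE contributions = (4.4, 0.6, 2.7, 4.6); S = 12.3.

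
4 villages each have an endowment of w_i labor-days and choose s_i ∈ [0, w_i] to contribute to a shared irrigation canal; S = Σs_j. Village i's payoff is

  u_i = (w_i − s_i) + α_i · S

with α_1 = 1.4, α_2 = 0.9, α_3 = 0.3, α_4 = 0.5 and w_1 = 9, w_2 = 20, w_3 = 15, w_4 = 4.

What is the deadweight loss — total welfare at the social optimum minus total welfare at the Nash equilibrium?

81.9

∂u_i/∂s_i = α_i − 1, so village i contributes w_i if α_i > 1, else 0.
α_i > 1 for i ∈ {1}; NE contributions (9, 0, 0, 0), S = 9.
W^NE = Σw_i − S^NE + (Σα_i)·S^NE = 48 + 2.1·9 = 66.9.
Planner: ∂(Σu_j)/∂s_i = Σα_j − 1 = 2.1 > 0, so everyone contributes w_i; S^SO = 48, W^SO = 48 + 2.1·48 = 148.8.
Deadweight loss = 81.9.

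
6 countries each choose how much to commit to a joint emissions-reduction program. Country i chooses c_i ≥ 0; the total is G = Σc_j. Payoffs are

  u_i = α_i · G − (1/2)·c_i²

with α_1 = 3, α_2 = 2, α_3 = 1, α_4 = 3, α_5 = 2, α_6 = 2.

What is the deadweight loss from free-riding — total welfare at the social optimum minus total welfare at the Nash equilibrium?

353.5

Country i's FOC: ∂u_i/∂c_i = α_i − c_i = 0, so c_i* = α_i.
NE contributions = (3, 2, 1, 3, 2, 2); G = 13.
W^NE = (Σα)·G − ½Σα_i² = 13² − ½·31 = 153.5.
Planner sets c_i = Σα_j = 13 for every i, so G^SO = 6·13 = 78.
W^SO = (Σα)·G^SO − ½·6·(Σα)² = (6/2)·13² = 507.
Deadweight loss = W^SO − W^NE = 353.5.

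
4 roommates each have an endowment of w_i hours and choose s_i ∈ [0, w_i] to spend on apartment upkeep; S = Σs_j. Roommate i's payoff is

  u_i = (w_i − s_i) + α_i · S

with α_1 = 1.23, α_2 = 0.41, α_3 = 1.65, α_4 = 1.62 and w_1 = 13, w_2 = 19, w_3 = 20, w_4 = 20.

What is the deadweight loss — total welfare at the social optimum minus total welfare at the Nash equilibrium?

∂u_i/∂s_i = α_i − 1, so roommate i contributes w_i if α_i > 1, else 0.
α_i > 1 for i ∈ {1, 3, 4}; NE contributions (13, 0, 20, 20), S = 53.
W^NE = Σw_i − S^NE + (Σα_i)·S^NE = 72 + 3.91·53 = 279.23.
Planner: ∂(Σu_j)/∂s_i = Σα_j − 1 = 3.91 > 0, so everyone contributes w_i; S^SO = 72, W^SO = 72 + 3.91·72 = 353.52.
Deadweight loss = 74.29.

74.29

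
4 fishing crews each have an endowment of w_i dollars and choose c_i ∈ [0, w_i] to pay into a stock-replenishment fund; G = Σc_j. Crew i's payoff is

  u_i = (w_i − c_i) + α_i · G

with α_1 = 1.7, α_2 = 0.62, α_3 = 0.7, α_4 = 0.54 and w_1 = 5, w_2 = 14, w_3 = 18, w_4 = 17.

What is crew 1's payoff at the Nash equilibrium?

∂u_i/∂c_i = α_i − 1, so crew i contributes w_i if α_i > 1, else 0.
α_i > 1 for i ∈ {1}; NE contributions (5, 0, 0, 0), G = 5.
u_1 = (5 − 5) + 1.7·5 = 8.5.

8.5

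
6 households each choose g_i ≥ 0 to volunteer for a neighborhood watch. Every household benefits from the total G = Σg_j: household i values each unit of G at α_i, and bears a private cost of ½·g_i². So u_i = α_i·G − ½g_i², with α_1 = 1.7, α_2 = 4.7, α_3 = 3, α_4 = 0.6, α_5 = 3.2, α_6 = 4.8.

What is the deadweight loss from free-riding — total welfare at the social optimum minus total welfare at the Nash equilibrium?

Household i's FOC: ∂u_i/∂g_i = α_i − g_i = 0, so g_i* = α_i.
NE contributions = (1.7, 4.7, 3, 0.6, 3.2, 4.8); G = 18.
W^NE = (Σα)·G − ½Σα_i² = 18² − ½·67.62 = 290.19.
Planner sets g_i = Σα_j = 18 for every i, so G^SO = 6·18 = 108.
W^SO = (Σα)·G^SO − ½·6·(Σα)² = (6/2)·18² = 972.
Deadweight loss = W^SO − W^NE = 681.81.

681.81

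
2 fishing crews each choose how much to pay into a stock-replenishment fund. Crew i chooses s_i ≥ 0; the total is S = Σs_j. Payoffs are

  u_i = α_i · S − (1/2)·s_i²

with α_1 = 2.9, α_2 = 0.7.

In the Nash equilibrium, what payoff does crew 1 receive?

Crew i's FOC: ∂u_i/∂s_i = α_i − s_i = 0, so s_i* = α_i.
NE contributions = (2.9, 0.7); S = 3.6.
u_1 = α_1·S − ½·(s_1)² = 2.9·3.6 − ½·2.9² = 6.235.

6.235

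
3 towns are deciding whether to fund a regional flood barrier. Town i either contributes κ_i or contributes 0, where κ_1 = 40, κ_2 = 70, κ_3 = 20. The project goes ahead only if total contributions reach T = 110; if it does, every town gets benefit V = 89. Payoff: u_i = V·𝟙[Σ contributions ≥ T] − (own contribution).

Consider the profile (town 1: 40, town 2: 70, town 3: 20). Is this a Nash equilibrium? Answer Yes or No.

Total = 130 ≥ 110: provided.
Town 1 (pledges 40, payoff 49): dropping to 0 → total 90, payoff 0. No gain.
Town 2 (pledges 70, payoff 19): dropping to 0 → total 60, payoff 0. No gain.
Town 3 (pledges 20, payoff 69): dropping to 0 → total 110, payoff 89. Profitable deviation.

No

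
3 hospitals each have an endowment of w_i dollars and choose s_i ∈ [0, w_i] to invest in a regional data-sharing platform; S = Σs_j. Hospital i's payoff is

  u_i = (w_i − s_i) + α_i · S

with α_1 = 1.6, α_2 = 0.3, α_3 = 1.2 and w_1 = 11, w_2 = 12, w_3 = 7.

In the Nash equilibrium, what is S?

18

∂u_i/∂s_i = α_i − 1, so hospital i contributes w_i if α_i > 1, else 0.
α_i > 1 for i ∈ {1, 3}; NE contributions (11, 0, 7), S = 18.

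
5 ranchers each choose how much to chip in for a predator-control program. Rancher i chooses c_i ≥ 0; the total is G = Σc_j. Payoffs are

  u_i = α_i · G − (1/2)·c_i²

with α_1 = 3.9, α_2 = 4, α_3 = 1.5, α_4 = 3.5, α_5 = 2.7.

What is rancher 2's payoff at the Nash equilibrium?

Rancher i's FOC: ∂u_i/∂c_i = α_i − c_i = 0, so c_i* = α_i.
NE contributions = (3.9, 4, 1.5, 3.5, 2.7); G = 15.6.
u_2 = α_2·G − ½·(c_2)² = 4·15.6 − ½·4² = 54.4.

54.4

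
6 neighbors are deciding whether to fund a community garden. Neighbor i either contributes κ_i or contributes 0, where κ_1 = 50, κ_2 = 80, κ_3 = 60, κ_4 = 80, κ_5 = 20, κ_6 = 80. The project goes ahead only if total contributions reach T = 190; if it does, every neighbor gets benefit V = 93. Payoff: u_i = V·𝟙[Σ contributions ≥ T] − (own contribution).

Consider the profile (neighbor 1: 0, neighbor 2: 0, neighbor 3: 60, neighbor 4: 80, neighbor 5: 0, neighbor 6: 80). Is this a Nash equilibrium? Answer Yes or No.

Total = 220 ≥ 190: provided.
Neighbor 1 (pledges 0, payoff 93): pledging 50 → total 270, payoff 43. No gain.
Neighbor 2 (pledges 0, payoff 93): pledging 80 → total 300, payoff 13. No gain.
Neighbor 3 (pledges 60, payoff 33): dropping to 0 → total 160, payoff 0. No gain.
Neighbor 4 (pledges 80, payoff 13): dropping to 0 → total 140, payoff 0. No gain.
Neighbor 5 (pledges 0, payoff 93): pledging 20 → total 240, payoff 73. No gain.
Neighbor 6 (pledges 80, payoff 13): dropping to 0 → total 140, payoff 0. No gain.

Yes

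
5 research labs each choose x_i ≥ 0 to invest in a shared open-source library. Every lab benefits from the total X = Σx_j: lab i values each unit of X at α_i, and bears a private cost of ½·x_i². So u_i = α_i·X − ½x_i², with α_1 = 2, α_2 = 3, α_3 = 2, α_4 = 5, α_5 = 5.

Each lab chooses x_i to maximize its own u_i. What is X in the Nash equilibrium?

Lab i's FOC: ∂u_i/∂x_i = α_i − x_i = 0, so x_i* = α_i.
NE contributions = (2, 3, 2, 5, 5); X = 17.

17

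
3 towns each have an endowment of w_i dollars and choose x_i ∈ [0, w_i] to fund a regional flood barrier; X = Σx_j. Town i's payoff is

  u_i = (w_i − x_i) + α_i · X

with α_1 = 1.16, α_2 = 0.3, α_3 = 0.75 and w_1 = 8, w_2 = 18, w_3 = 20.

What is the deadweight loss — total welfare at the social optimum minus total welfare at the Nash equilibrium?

45.98

∂u_i/∂x_i = α_i − 1, so town i contributes w_i if α_i > 1, else 0.
α_i > 1 for i ∈ {1}; NE contributions (8, 0, 0), X = 8.
W^NE = Σw_i − X^NE + (Σα_i)·X^NE = 46 + 1.21·8 = 55.68.
Planner: ∂(Σu_j)/∂x_i = Σα_j − 1 = 1.21 > 0, so everyone contributes w_i; X^SO = 46, W^SO = 46 + 1.21·46 = 101.66.
Deadweight loss = 45.98.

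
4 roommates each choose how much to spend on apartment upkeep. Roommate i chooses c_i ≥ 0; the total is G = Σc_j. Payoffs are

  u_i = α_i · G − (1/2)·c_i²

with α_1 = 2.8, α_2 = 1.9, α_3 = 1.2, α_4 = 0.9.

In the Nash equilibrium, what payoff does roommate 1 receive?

15.12

Roommate i's FOC: ∂u_i/∂c_i = α_i − c_i = 0, so c_i* = α_i.
NE contributions = (2.8, 1.9, 1.2, 0.9); G = 6.8.
u_1 = α_1·G − ½·(c_1)² = 2.8·6.8 − ½·2.8² = 15.12.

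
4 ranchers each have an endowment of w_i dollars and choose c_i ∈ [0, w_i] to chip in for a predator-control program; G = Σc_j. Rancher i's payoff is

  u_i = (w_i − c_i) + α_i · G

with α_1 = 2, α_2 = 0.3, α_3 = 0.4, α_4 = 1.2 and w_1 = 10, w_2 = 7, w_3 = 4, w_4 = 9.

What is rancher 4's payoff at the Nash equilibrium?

22.8

∂u_i/∂c_i = α_i − 1, so rancher i contributes w_i if α_i > 1, else 0.
α_i > 1 for i ∈ {1, 4}; NE contributions (10, 0, 0, 9), G = 19.
u_4 = (9 − 9) + 1.2·19 = 22.8.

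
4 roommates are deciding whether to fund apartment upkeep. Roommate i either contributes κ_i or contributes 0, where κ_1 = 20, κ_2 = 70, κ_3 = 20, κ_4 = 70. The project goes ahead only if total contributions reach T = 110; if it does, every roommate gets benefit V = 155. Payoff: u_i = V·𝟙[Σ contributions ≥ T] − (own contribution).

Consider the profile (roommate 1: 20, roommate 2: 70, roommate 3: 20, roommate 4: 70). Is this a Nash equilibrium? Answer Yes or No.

No

Total = 180 ≥ 110: provided.
Roommate 1 (pledges 20, payoff 135): dropping to 0 → total 160, payoff 155. Profitable deviation.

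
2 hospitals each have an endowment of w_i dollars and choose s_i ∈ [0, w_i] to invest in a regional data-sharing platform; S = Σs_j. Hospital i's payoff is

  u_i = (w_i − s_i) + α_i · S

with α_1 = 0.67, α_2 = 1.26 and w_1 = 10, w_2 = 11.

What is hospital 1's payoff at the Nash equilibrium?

17.37

∂u_i/∂s_i = α_i − 1, so hospital i contributes w_i if α_i > 1, else 0.
α_i > 1 for i ∈ {2}; NE contributions (0, 11), S = 11.
u_1 = (10 − 0) + 0.67·11 = 17.37.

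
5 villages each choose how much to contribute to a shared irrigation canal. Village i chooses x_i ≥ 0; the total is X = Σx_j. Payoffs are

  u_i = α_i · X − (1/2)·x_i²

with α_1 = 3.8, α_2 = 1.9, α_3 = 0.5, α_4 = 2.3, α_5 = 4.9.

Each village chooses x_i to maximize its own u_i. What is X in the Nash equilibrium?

13.4

Village i's FOC: ∂u_i/∂x_i = α_i − x_i = 0, so x_i* = α_i.
NE contributions = (3.8, 1.9, 0.5, 2.3, 4.9); X = 13.4.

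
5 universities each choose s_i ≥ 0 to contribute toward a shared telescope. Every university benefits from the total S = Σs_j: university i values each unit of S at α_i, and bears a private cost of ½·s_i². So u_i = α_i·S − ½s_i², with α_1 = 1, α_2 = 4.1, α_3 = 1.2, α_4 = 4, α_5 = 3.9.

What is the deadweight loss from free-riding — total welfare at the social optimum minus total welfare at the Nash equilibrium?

327.69

University i's FOC: ∂u_i/∂s_i = α_i − s_i = 0, so s_i* = α_i.
NE contributions = (1, 4.1, 1.2, 4, 3.9); S = 14.2.
W^NE = (Σα)·S − ½Σα_i² = 14.2² − ½·50.46 = 176.41.
Planner sets s_i = Σα_j = 14.2 for every i, so S^SO = 5·14.2 = 71.
W^SO = (Σα)·S^SO − ½·5·(Σα)² = (5/2)·14.2² = 504.1.
Deadweight loss = W^SO − W^NE = 327.69.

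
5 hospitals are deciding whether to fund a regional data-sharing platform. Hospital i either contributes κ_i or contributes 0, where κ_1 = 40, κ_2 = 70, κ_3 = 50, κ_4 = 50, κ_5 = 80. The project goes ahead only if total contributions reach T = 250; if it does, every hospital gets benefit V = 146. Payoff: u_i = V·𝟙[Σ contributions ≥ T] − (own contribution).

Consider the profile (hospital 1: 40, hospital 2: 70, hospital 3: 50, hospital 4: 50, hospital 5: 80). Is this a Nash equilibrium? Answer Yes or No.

Total = 290 ≥ 250: provided.
Hospital 1 (pledges 40, payoff 106): dropping to 0 → total 250, payoff 146. Profitable deviation.

No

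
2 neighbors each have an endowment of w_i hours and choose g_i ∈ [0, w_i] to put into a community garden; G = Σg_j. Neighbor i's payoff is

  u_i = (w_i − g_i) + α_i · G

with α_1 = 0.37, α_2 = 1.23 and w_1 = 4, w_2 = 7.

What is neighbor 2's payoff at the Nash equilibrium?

∂u_i/∂g_i = α_i − 1, so neighbor i contributes w_i if α_i > 1, else 0.
α_i > 1 for i ∈ {2}; NE contributions (0, 7), G = 7.
u_2 = (7 − 7) + 1.23·7 = 8.61.

8.61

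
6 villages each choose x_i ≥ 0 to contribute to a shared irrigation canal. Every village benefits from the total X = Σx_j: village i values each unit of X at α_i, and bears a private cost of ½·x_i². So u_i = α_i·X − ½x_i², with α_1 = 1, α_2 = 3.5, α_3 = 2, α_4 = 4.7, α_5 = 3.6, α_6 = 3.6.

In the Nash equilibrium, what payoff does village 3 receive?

Village i's FOC: ∂u_i/∂x_i = α_i − x_i = 0, so x_i* = α_i.
NE contributions = (1, 3.5, 2, 4.7, 3.6, 3.6); X = 18.4.
u_3 = α_3·X − ½·(x_3)² = 2·18.4 − ½·2² = 34.8.

34.8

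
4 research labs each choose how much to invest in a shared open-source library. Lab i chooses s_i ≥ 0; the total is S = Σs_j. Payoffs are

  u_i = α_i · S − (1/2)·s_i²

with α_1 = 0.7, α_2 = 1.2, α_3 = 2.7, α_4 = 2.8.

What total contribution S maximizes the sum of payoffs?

29.6

Planner FOC: ∂(Σu_j)/∂s_i = (Σα_j) − s_i = 0, so s_i^SO = Σα_j = 7.4 for every i; S^SO = 29.6.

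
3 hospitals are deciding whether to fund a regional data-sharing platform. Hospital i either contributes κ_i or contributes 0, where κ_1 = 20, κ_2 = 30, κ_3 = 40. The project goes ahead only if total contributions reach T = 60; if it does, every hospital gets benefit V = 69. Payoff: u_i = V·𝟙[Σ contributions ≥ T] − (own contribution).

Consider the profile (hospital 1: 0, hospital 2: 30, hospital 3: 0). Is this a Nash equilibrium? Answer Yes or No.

No

Total = 30 < 60: not provided.
Hospital 1 (pledges 0, payoff 0): pledging 20 → total 50, payoff -20. No gain.
Hospital 2 (pledges 30, payoff -30): dropping to 0 → total 0, payoff 0. Profitable deviation.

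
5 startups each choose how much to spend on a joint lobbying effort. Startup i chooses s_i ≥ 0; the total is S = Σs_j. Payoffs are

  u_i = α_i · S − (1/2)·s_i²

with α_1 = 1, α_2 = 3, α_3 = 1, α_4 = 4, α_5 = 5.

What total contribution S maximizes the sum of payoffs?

Planner FOC: ∂(Σu_j)/∂s_i = (Σα_j) − s_i = 0, so s_i^SO = Σα_j = 14 for every i; S^SO = 70.

70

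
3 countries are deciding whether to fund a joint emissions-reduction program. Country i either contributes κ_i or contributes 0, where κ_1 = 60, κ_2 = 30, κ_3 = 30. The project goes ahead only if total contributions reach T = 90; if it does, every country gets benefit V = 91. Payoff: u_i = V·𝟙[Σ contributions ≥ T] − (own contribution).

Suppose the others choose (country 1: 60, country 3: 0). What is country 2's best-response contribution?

30

Others' total = 60. Contributing 30 brings total to 90 ≥ 90: gain V − κ_2 = 61.
Best response: 30.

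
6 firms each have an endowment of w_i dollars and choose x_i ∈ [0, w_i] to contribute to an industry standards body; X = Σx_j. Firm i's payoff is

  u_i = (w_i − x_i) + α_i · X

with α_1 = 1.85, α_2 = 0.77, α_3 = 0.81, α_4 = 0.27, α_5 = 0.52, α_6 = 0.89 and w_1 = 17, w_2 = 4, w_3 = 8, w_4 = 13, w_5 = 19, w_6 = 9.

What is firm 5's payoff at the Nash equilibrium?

27.84

∂u_i/∂x_i = α_i − 1, so firm i contributes w_i if α_i > 1, else 0.
α_i > 1 for i ∈ {1}; NE contributions (17, 0, 0, 0, 0, 0), X = 17.
u_5 = (19 − 0) + 0.52·17 = 27.84.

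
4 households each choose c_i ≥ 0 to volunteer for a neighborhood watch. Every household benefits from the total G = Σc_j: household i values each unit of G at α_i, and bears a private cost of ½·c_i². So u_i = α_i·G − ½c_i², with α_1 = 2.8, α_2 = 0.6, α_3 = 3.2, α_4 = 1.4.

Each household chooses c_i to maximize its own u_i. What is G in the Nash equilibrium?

8

Household i's FOC: ∂u_i/∂c_i = α_i − c_i = 0, so c_i* = α_i.
NE contributions = (2.8, 0.6, 3.2, 1.4); G = 8.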